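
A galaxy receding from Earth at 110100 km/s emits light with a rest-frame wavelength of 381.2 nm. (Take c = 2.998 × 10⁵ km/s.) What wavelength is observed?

β = v/c = 110100/299800 = 0.3672.
Relativistic Doppler for wavelength: λ' = λ₀ · √((1 + β)/(1 − β)).
λ' = 381.2 × √(1.3672/0.6328) = 381.2 × 1.46996 ≈ 560.3 nm.

560.3 nm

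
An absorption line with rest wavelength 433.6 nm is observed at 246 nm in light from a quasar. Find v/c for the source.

λ'/λ₀ = 0.5673 < 1 (blueshift), so the source is approaching.
λ'/λ₀ = √((1 − β)/(1 + β)) for an approaching source ⇒ β = (1 − r²)/(1 + r²) with r = λ'/λ₀.
β = (1 − 0.3219)/(1 + 0.3219) ≈ 0.513.

0.513c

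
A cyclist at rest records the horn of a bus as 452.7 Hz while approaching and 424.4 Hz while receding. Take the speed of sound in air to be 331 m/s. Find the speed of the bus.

f₁/f₂ = (v + v_s)/(v − v_s), so v_s = v · (f₁ − f₂)/(f₁ + f₂).
v_s = 331 × (452.7 − 424.4)/(452.7 + 424.4) = 331 × 28.3/877.1 ≈ 10.7 m/s.

10.7 m/s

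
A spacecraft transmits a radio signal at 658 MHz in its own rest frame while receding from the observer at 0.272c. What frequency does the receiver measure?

497.8 MHz

Relativistic Doppler for frequency: f' = f₀ · √((1 − β)/(1 + β)).
f' = 658 × √(0.7280/1.2720) = 658 × 0.75652 ≈ 497.8 MHz.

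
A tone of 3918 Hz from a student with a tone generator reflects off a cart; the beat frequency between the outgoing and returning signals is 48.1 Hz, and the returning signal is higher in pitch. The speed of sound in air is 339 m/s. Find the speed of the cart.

2.07 m/s

Double Doppler shift off a moving reflector: f₂ = f₀ · (v + u)/(v − u) (u > 0 toward emitter).
Returning signal is higher, so f₂ = f₀ + Δf = 3918 + 48.1 = 3966.1 Hz.
Rearranging, u = v · (f₂ − f₀)/(f₂ + f₀) = 339 × 48.1/7884.1 ≈ 2.07 m/s.
So the cart is moving at 2.07 m/s toward the emitter.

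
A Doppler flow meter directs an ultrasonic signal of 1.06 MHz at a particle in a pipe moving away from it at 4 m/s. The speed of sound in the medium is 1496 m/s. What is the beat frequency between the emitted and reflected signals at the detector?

At the particle in a pipe (a moving observer), f₁ = f₀ · (v − u)/v = 1.06 × 1492/1496 ≈ 1.05717 MHz.
The reflection then acts as a moving source: f₂ = f₁ · v/(v + u) ≈ 1.05435 MHz.
Equivalently f₂ = f₀ · (v − u)/(v + u).
Beat frequency (with f₀ = 1060000 Hz): |f₂ − f₀| = 2u·f₀/(v + u) = 2 × 4 × 1060000/1500 ≈ 5653 Hz.

5653 Hz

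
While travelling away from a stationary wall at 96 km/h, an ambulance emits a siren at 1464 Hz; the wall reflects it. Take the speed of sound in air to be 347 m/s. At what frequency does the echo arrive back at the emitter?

1255 Hz

96 km/h = 26.67 m/s.
The wall receives the sound from a moving source: f₁ = f₀ · v/(v + v_e) = 1464 × 347/373.67 ≈ 1360 Hz.
On the return leg the ambulance is a moving observer: f₂ = f₁ · (v − v_e)/v = 1360 × 320.33/347 ≈ 1255 Hz.
Equivalently f₂ = f₀ · (v − v_e)/(v + v_e).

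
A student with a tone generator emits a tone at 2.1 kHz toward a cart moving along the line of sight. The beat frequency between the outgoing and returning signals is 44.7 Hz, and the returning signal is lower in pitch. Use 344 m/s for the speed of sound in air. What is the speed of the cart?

Double Doppler shift off a moving reflector: f₂ = f₀ · (v + u)/(v − u) (u > 0 toward emitter).
Returning signal is lower, so f₂ = f₀ − Δf = 2100 − 44.7 = 2055.3 Hz.
Rearranging, u = v · (f₂ − f₀)/(f₂ + f₀) = 344 × -44.7/4155.3 ≈ -3.7 m/s.
So the cart is moving at 3.7 m/s away from the emitter.

3.7 m/s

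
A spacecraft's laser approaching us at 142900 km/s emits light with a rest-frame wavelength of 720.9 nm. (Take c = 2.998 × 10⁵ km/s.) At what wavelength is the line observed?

β = v/c = 142900/299800 = 0.4767.
Relativistic Doppler for wavelength: λ' = λ₀ · √((1 − β)/(1 + β)).
λ' = 720.9 × √(0.5233/1.4767) = 720.9 × 0.59533 ≈ 429.2 nm.

429.2 nm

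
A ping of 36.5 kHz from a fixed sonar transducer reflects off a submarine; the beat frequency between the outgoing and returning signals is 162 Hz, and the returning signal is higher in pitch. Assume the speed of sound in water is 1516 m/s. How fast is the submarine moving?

Double Doppler shift off a moving reflector: f₂ = f₀ · (v + u)/(v − u) (u > 0 toward emitter).
Returning signal is higher, so f₂ = f₀ + Δf = 36500 + 162 = 36662 Hz.
Rearranging, u = v · (f₂ − f₀)/(f₂ + f₀) = 1516 × 162/73162 ≈ 3.4 m/s.
So the submarine is moving at 3.4 m/s toward the emitter.

3.4 m/s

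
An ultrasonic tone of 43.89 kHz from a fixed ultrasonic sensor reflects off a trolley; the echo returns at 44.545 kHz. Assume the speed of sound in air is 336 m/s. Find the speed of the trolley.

Double Doppler shift off a moving reflector: f₂ = f₀ · (v + u)/(v − u) (u > 0 toward emitter).
Rearranging, u = v · (f₂ − f₀)/(f₂ + f₀) = 336 × 0.655/88.435 ≈ 2.49 m/s.
So the trolley is moving at 2.49 m/s toward the emitter.

2.49 m/s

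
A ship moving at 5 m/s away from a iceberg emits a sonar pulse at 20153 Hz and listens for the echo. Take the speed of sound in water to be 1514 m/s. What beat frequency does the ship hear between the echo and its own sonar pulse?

133 Hz

The iceberg receives the sound from a moving source: f₁ = f₀ · v/(v + v_e) = 20153 × 1514/1519 ≈ 20086.7 Hz.
On the return leg the ship is a moving observer: f₂ = f₁ · (v − v_e)/v = 20086.7 × 1509/1514 ≈ 20020.3 Hz.
Beat against the emitted tone: |f₂ − f₀| = 2v_e·f₀/(v + v_e) = 2 × 5 × 20153/1519 ≈ 133 Hz.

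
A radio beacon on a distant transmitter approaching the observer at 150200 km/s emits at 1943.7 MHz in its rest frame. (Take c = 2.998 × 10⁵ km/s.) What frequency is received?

β = v/c = 150200/299800 = 0.5010.
Relativistic Doppler for frequency: f' = f₀ · √((1 + β)/(1 − β)).
f' = 1943.7 × √(1.5010/0.4990) = 1943.7 × 1.73436 ≈ 3371.1 MHz.

3371.1 MHz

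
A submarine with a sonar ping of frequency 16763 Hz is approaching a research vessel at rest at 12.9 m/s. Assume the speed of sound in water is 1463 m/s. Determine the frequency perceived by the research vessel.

16912 Hz

Only the source moves, toward the listener, so f' = f · v/(v − v_s).
f' = 16763 × 1463/(1463 − 12.9) = 16763 × 1463/1450 ≈ 16912 Hz.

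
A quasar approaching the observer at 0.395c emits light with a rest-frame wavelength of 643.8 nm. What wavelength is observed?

424.0 nm

Relativistic Doppler for wavelength: λ' = λ₀ · √((1 − β)/(1 + β)).
λ' = 643.8 × √(0.6050/1.3950) = 643.8 × 0.65855 ≈ 424.0 nm.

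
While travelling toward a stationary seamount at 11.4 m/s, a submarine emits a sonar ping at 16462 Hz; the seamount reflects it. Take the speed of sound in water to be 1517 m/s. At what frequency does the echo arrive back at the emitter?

The seamount receives the sound from a moving source: f₁ = f₀ · v/(v − v_e) = 16462 × 1517/1505.6 ≈ 16587 Hz.
On the return leg the submarine is a moving observer: f₂ = f₁ · (v + v_e)/v = 16587 × 1528.4/1517 ≈ 16711 Hz.
Equivalently f₂ = f₀ · (v + v_e)/(v − v_e).

16711 Hz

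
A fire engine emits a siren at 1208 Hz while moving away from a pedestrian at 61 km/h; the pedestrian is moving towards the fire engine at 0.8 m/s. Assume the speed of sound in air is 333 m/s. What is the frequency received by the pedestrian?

61 km/h = 16.94 m/s.
With source receding and observer approaching, f' = f · (v + v_o)/(v + v_s).
f' = 1208 × (333 + 0.8)/(333 + 16.94) = 1208 × 333.8/349.94 ≈ 1152 Hz.

1152 Hz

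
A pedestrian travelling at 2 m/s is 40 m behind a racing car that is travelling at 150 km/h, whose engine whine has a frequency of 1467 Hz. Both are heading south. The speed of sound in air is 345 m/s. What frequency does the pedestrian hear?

1317 Hz

150 km/h = 41.67 m/s.
The pedestrian is behind, so the racing car is moving away from it while the pedestrian is moving toward the racing car.
Both move, so f' = f · (v + v_o)/(v + v_s).
f' = 1467 × (345 + 2)/(345 + 41.67) = 1467 × 347/386.67 ≈ 1317 Hz.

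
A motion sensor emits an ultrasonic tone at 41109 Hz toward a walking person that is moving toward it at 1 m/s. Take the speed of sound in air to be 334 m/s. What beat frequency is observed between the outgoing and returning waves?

At the walking person (a moving observer), f₁ = f₀ · (v + u)/v = 41109 × 335/334 ≈ 41232 Hz.
The reflection then acts as a moving source: f₂ = f₁ · v/(v − u) ≈ 41356 Hz.
Beat frequency: |f₂ − f₀| = 2u·f₀/(v − u) = 2 × 1 × 41109/333 ≈ 247 Hz.

247 Hz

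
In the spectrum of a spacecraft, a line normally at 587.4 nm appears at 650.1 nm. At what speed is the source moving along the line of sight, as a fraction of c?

0.101c

λ'/λ₀ = 1.1067 > 1 (redshift), so the source is receding.
λ'/λ₀ = √((1 + β)/(1 − β)) for a receding source ⇒ β = (r² − 1)/(r² + 1) with r = λ'/λ₀.
β = (1.2249 − 1)/(1.2249 + 1) ≈ 0.101.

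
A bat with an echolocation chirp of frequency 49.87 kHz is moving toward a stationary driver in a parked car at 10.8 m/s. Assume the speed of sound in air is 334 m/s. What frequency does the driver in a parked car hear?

With the source moving toward a stationary observer, f' = f · v/(v − v_s).
f' = 49.87 × 334/(334 − 10.8) = 49.87 × 334/323.2 ≈ 51.5 kHz.

51.5 kHz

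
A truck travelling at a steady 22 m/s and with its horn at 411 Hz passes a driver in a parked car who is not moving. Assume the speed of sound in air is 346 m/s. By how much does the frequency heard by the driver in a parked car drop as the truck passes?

52.5 Hz

Approaching: f₁ = f · v/(v − v_s) = 411 × 346/324 ≈ 438.9 Hz.
Receding: f₂ = f · v/(v + v_s) = 411 × 346/368 ≈ 386.4 Hz.
Drop: f₁ − f₂ = 2f·v·v_s/(v² − v_s²) = 2 × 411 × 346 × 22/(346² − 22²) ≈ 52.5 Hz.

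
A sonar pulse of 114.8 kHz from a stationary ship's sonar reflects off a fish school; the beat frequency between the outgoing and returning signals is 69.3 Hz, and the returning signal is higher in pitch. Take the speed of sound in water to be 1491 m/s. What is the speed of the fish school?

Double Doppler shift off a moving reflector: f₂ = f₀ · (v + u)/(v − u) (u > 0 toward emitter).
Returning signal is higher, so f₂ = f₀ + Δf = 114800 + 69.3 = 114869.3 Hz.
Rearranging, u = v · (f₂ − f₀)/(f₂ + f₀) = 1491 × 69.3/229669.3 ≈ 0.45 m/s.
So the fish school is moving at 0.45 m/s toward the emitter.

0.45 m/s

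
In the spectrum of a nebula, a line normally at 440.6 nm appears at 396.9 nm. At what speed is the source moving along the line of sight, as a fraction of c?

0.104c

λ'/λ₀ = 0.9008 < 1 (blueshift), so the source is approaching.
λ'/λ₀ = √((1 − β)/(1 + β)) for an approaching source ⇒ β = (1 − r²)/(1 + r²) with r = λ'/λ₀.
β = (1 − 0.8115)/(1 + 0.8115) ≈ 0.104.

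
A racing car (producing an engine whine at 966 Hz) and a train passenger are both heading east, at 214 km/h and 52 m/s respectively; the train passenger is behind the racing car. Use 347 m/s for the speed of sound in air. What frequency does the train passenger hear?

214 km/h = 59.44 m/s.
The train passenger is behind, so the racing car is moving away from it while the train passenger is moving toward the racing car.
General Doppler shift: f' = f · (v + v_o)/(v + v_s).
f' = 966 × (347 + 52)/(347 + 59.44) = 966 × 399/406.44 ≈ 948 Hz.

948 Hz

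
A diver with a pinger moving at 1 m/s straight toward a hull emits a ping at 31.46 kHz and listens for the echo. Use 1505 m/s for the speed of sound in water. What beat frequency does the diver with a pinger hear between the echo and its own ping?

41.8 Hz

The hull receives the sound from a moving source: f₁ = f₀ · v/(v − v_e) = 31.46 × 1505/1504 ≈ 31.4809 kHz.
On the return leg the diver with a pinger is a moving observer: f₂ = f₁ · (v + v_e)/v = 31.4809 × 1506/1505 ≈ 31.5018 kHz.
Equivalently f₂ = f₀ · (v + v_e)/(v − v_e).
Beat against the emitted tone (with f₀ = 31460 Hz): |f₂ − f₀| = 2v_e·f₀/(v − v_e) = 2 × 1 × 31460/1504 ≈ 41.8 Hz.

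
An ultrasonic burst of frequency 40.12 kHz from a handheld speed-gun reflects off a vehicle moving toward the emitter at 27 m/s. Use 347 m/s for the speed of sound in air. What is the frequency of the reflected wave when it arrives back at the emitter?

At the vehicle (a moving observer), f₁ = f₀ · (v + u)/v = 40.12 × 374/347 ≈ 43.2 kHz.
On reflection it acts as a source moving toward the stationary detector: f₂ = f₁ · v/(v − u) = 43.2 × 347/320 ≈ 46.9 kHz.
Equivalently f₂ = f₀ · (v + u)/(v − u).

46.9 kHz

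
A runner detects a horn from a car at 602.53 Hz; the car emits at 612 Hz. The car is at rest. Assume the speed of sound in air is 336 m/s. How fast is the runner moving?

5.2 m/s

f' < f, so the runner is receding.
f' = f · (v − v_o)/v ⇒ v_o = v · |f'/f − 1|.
v_o = 336 × |602.53/612 − 1| = 336 × 0.01547 ≈ 5.2 m/s.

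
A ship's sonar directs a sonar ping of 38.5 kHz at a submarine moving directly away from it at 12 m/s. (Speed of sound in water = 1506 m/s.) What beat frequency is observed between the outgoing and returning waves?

The submarine first receives the wave as a moving observer: f₁ = f₀ · (v − u)/v = 38.5 × (1506 − 12)/1506 ≈ 38.193 kHz.
On reflection it acts as a source moving away from the stationary detector: f₂ = f₁ · v/(v + u) = 38.193 × 1506/1518 ≈ 37.891 kHz.
Beat frequency (with f₀ = 38500 Hz): |f₂ − f₀| = 2u·f₀/(v + u) = 2 × 12 × 38500/1518 ≈ 609 Hz.

609 Hz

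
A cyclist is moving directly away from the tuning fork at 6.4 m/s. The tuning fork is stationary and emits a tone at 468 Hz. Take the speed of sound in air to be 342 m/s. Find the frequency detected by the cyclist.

Moving observer, stationary source: f' = f · (v − v_o)/v.
f' = 468 × (342 − 6.4)/342 = 468 × 335.6/342 ≈ 459 Hz.

459 Hz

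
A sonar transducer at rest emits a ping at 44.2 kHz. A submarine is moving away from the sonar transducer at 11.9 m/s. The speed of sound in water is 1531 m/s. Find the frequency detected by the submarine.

Only the observer moves, away from the source, so f' = f · (v − v_o)/v.
f' = 44.2 × (1531 − 11.9)/1531 = 44.2 × 1519.1/1531 ≈ 43.9 kHz.

43.9 kHz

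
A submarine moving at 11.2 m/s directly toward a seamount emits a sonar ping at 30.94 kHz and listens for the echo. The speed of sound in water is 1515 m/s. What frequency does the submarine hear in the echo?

31.4 kHz

The seamount receives the sound from a moving source: f₁ = f₀ · v/(v − v_e) = 30.94 × 1515/1503.8 ≈ 31.2 kHz.
On the return leg the submarine is a moving observer: f₂ = f₁ · (v + v_e)/v = 31.2 × 1526.2/1515 ≈ 31.4 kHz.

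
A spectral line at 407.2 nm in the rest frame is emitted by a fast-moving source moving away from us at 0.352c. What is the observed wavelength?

588.2 nm

Relativistic Doppler for wavelength: λ' = λ₀ · √((1 + β)/(1 − β)).
λ' = 407.2 × √(1.3520/0.6480) = 407.2 × 1.44444 ≈ 588.2 nm.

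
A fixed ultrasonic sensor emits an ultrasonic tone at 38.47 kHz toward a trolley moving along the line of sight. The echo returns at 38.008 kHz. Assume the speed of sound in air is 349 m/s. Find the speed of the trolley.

2.11 m/s

Double Doppler shift off a moving reflector: f₂ = f₀ · (v + u)/(v − u) (u > 0 toward emitter).
Rearranging, u = v · (f₂ − f₀)/(f₂ + f₀) = 349 × -0.462/76.478 ≈ -2.11 m/s.
So the trolley is moving at 2.11 m/s away from the emitter.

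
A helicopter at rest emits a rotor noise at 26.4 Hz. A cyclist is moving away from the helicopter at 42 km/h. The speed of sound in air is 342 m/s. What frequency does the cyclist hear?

42 km/h = 11.67 m/s.
Only the observer moves, away from the source, so f' = f · (v − v_o)/v.
f' = 26.4 × (342 − 11.67)/342 = 26.4 × 330.33/342 ≈ 25.5 Hz.

25.5 Hz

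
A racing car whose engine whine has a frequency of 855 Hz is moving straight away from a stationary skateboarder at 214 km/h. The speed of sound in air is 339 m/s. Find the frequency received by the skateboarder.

727 Hz

214 km/h = 59.44 m/s.
With the source moving away from a stationary observer, f' = f · v/(v + v_s).
f' = 855 × 339/(339 + 59.44) = 855 × 339/398.4 ≈ 727 Hz.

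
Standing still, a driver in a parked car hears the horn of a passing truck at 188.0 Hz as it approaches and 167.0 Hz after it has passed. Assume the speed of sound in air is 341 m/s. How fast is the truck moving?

20.2 m/s

f₁/f₂ = (v + v_s)/(v − v_s), so v_s = v · (f₁ − f₂)/(f₁ + f₂).
v_s = 341 × (188.0 − 167.0)/(188.0 + 167.0) = 341 × 21.0/355.0 ≈ 20.2 m/s.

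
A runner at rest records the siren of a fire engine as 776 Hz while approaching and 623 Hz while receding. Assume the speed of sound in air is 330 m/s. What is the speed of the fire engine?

36 m/s

f₁/f₂ = (v + v_s)/(v − v_s), so v_s = v · (f₁ − f₂)/(f₁ + f₂).
v_s = 330 × (776 − 623)/(776 + 623) = 330 × 153/1399 ≈ 36 m/s.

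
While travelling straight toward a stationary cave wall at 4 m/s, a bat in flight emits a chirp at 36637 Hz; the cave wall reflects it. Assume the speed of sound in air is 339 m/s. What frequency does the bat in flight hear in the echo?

The cave wall receives the sound from a moving source: f₁ = f₀ · v/(v − v_e) = 36637 × 339/335 ≈ 37074 Hz.
On the return leg the bat in flight is a moving observer: f₂ = f₁ · (v + v_e)/v = 37074 × 343/339 ≈ 37512 Hz.

37512 Hz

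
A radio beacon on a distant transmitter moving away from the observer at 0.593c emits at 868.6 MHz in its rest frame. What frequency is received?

Relativistic Doppler for frequency: f' = f₀ · √((1 − β)/(1 + β)).
f' = 868.6 × √(0.4070/1.5930) = 868.6 × 0.50546 ≈ 439.0 MHz.

439.0 MHz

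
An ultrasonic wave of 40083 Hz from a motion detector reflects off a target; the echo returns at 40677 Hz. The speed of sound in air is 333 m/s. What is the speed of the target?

2.45 m/s

Double Doppler shift off a moving reflector: f₂ = f₀ · (v + u)/(v − u) (u > 0 toward emitter).
Rearranging, u = v · (f₂ − f₀)/(f₂ + f₀) = 333 × 594/80760 ≈ 2.45 m/s.
So the target is moving at 2.45 m/s toward the emitter.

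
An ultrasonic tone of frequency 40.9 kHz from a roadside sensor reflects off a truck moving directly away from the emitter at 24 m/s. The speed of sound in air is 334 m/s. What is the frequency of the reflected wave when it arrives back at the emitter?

At the truck (a moving observer), f₁ = f₀ · (v − u)/v = 40.9 × 310/334 ≈ 38.0 kHz.
The reflection then acts as a moving source: f₂ = f₁ · v/(v + u) ≈ 35.4 kHz.
Equivalently f₂ = f₀ · (v − u)/(v + u).

35.4 kHz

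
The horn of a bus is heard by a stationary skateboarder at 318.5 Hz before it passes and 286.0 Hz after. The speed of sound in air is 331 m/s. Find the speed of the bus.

f₁/f₂ = (v + v_s)/(v − v_s), so v_s = v · (f₁ − f₂)/(f₁ + f₂).
v_s = 331 × (318.5 − 286.0)/(318.5 + 286.0) = 331 × 32.5/604.5 ≈ 17.8 m/s.

17.8 m/s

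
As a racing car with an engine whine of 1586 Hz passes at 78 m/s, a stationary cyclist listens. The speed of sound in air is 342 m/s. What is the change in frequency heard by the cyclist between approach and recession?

Approaching: f₁ = f · v/(v − v_s) = 1586 × 342/264 ≈ 2055 Hz.
Receding: f₂ = f · v/(v + v_s) = 1586 × 342/420 ≈ 1291 Hz.
Drop: f₁ − f₂ = 2f·v·v_s/(v² − v_s²) = 2 × 1586 × 342 × 78/(342² − 78²) ≈ 763 Hz.

763 Hz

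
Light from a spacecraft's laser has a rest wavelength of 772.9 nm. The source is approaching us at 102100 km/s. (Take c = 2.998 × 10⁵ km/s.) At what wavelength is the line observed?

β = v/c = 102100/299800 = 0.3406.
Relativistic Doppler for wavelength: λ' = λ₀ · √((1 − β)/(1 + β)).
λ' = 772.9 × √(0.6594/1.3406) = 772.9 × 0.70137 ≈ 542.1 nm.

542.1 nm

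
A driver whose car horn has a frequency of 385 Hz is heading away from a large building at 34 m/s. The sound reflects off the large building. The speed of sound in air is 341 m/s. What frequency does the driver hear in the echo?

315 Hz

The large building receives the sound from a moving source: f₁ = f₀ · v/(v + v_e) = 385 × 341/375 ≈ 350 Hz.
On the return leg the driver is a moving observer: f₂ = f₁ · (v − v_e)/v = 350 × 307/341 ≈ 315 Hz.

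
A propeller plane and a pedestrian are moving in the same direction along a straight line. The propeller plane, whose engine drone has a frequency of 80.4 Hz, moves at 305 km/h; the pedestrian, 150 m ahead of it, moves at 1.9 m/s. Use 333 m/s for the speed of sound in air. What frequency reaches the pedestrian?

107 Hz

305 km/h = 84.72 m/s.
The pedestrian is ahead, so the propeller plane is moving toward it while the pedestrian is moving away from the propeller plane.
With source approaching and observer receding, f' = f · (v − v_o)/(v − v_s).
f' = 80.4 × (333 − 1.9)/(333 − 84.72) = 80.4 × 331.1/248.28 ≈ 107 Hz.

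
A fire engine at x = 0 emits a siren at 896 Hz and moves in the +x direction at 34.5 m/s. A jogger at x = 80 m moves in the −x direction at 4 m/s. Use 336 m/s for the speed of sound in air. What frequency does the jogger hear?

The observer lies on the +x side, so the source is heading toward the observer and the observer is heading toward the source.
With source approaching and observer approaching, f' = f · (v + v_o)/(v − v_s).
f' = 896 × (336 + 4)/(336 − 34.5) = 896 × 340/301.5 ≈ 1010 Hz.

1010 Hz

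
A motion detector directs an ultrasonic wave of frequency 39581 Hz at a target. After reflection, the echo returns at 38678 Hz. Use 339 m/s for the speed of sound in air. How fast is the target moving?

Double Doppler shift off a moving reflector: f₂ = f₀ · (v + u)/(v − u) (u > 0 toward emitter).
Rearranging, u = v · (f₂ − f₀)/(f₂ + f₀) = 339 × -903/78259 ≈ -3.9 m/s.
So the target is moving at 3.9 m/s away from the emitter.

3.9 m/s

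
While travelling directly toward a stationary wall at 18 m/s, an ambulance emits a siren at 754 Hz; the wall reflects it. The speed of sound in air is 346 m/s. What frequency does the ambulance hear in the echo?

The wall receives the sound from a moving source: f₁ = f₀ · v/(v − v_e) = 754 × 346/328 ≈ 795 Hz.
On the return leg the ambulance is a moving observer: f₂ = f₁ · (v + v_e)/v = 795 × 364/346 ≈ 837 Hz.

837 Hz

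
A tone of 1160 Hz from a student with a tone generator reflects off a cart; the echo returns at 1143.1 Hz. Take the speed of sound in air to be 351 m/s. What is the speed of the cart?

Double Doppler shift off a moving reflector: f₂ = f₀ · (v + u)/(v − u) (u > 0 toward emitter).
Rearranging, u = v · (f₂ − f₀)/(f₂ + f₀) = 351 × -16.9/2303.1 ≈ -2.58 m/s.
So the cart is moving at 2.58 m/s away from the emitter.

2.58 m/s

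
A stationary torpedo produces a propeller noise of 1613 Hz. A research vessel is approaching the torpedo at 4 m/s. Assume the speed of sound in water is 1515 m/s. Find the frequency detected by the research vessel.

Moving observer, stationary source: f' = f · (v + v_o)/v.
f' = 1613 × (1515 + 4)/1515 = 1613 × 1519/1515 ≈ 1617 Hz.

1617 Hz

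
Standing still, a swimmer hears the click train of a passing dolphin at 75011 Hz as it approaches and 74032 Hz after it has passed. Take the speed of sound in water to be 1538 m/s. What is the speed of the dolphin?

f₁/f₂ = (v + v_s)/(v − v_s), so v_s = v · (f₁ − f₂)/(f₁ + f₂).
v_s = 1538 × (75011 − 74032)/(75011 + 74032) = 1538 × 979/149043 ≈ 10.1 m/s.

10.1 m/s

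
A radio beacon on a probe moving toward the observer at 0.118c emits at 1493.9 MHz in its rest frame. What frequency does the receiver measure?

Relativistic Doppler for frequency: f' = f₀ · √((1 + β)/(1 − β)).
f' = 1493.9 × √(1.1180/0.8820) = 1493.9 × 1.12587 ≈ 1681.9 MHz.

1681.9 MHz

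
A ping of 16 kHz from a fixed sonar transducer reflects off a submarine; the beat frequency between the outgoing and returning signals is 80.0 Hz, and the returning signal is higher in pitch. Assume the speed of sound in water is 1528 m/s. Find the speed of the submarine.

3.8 m/s

Double Doppler shift off a moving reflector: f₂ = f₀ · (v + u)/(v − u) (u > 0 toward emitter).
Returning signal is higher, so f₂ = f₀ + Δf = 16000 + 80 = 16080 Hz.
Rearranging, u = v · (f₂ − f₀)/(f₂ + f₀) = 1528 × 80/32080 ≈ 3.8 m/s.
So the submarine is moving at 3.8 m/s toward the emitter.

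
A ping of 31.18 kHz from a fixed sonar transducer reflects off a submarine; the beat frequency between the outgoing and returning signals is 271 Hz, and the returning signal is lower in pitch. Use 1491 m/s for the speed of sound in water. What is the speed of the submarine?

6.5 m/s

Double Doppler shift off a moving reflector: f₂ = f₀ · (v + u)/(v − u) (u > 0 toward emitter).
Returning signal is lower, so f₂ = f₀ − Δf = 31180 − 271 = 30909 Hz.
Rearranging, u = v · (f₂ − f₀)/(f₂ + f₀) = 1491 × -271/62089 ≈ -6.5 m/s.
So the submarine is moving at 6.5 m/s away from the emitter.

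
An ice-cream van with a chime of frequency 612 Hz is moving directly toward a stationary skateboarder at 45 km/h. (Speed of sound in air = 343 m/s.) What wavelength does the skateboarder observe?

54.0 cm

45 km/h = 12.5 m/s.
With the source moving toward a stationary observer, f' = f · v/(v − v_s).
f' = 612 × 343/(343 − 12.5) ≈ 635 Hz.
λ' = v/f' = 343/635.147 ≈ 54.0 cm.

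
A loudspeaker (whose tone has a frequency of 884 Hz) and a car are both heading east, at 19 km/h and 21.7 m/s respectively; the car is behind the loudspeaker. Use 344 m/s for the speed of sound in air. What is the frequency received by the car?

19 km/h = 5.278 m/s.
The car is behind, so the loudspeaker is moving away from it while the car is moving toward the loudspeaker.
Both move, so f' = f · (v + v_o)/(v + v_s).
f' = 884 × (344 + 21.7)/(344 + 5.278) = 884 × 365.7/349.28 ≈ 926 Hz.

926 Hz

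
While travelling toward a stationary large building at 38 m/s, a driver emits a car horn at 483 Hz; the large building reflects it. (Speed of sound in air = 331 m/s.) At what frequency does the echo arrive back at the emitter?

608 Hz

The large building receives the sound from a moving source: f₁ = f₀ · v/(v − v_e) = 483 × 331/293 ≈ 546 Hz.
On the return leg the driver is a moving observer: f₂ = f₁ · (v + v_e)/v = 546 × 369/331 ≈ 608 Hz.
Equivalently f₂ = f₀ · (v + v_e)/(v − v_e).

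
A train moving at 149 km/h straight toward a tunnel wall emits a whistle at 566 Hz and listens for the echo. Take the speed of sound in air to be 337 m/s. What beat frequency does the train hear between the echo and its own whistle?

149 km/h = 41.39 m/s.
The tunnel wall receives the sound from a moving source: f₁ = f₀ · v/(v − v_e) = 566 × 337/295.61 ≈ 645.2 Hz.
On the return leg the train is a moving observer: f₂ = f₁ · (v + v_e)/v = 645.2 × 378.39/337 ≈ 724.5 Hz.
Beat against the emitted tone: |f₂ − f₀| = 2v_e·f₀/(v − v_e) = 2 × 41.39 × 566/295.61 ≈ 158 Hz.

158 Hz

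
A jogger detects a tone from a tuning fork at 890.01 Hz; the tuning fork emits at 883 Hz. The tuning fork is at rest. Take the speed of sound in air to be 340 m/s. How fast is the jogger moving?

f' > f, so the jogger is approaching.
f' = f · (v + v_o)/v ⇒ v_o = v · |f'/f − 1|.
v_o = 340 × |890.01/883 − 1| = 340 × 0.007939 ≈ 2.70 m/s.

2.70 m/s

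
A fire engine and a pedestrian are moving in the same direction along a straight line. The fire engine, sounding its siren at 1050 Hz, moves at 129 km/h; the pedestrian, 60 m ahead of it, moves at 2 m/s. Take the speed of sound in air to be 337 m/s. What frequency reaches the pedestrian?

1168 Hz

129 km/h = 35.83 m/s.
The pedestrian is ahead, so the fire engine is moving toward it while the pedestrian is moving away from the fire engine.
With source approaching and observer receding, f' = f · (v − v_o)/(v − v_s).
f' = 1050 × (337 − 2)/(337 − 35.83) = 1050 × 335/301.17 ≈ 1168 Hz.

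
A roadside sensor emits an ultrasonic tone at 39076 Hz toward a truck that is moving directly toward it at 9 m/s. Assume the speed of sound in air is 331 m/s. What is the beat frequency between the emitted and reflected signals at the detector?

2184 Hz

At the truck (a moving observer), f₁ = f₀ · (v + u)/v = 39076 × 340/331 ≈ 40138 Hz.
On reflection it acts as a source moving toward the stationary detector: f₂ = f₁ · v/(v − u) = 40138 × 331/322 ≈ 41260 Hz.
Equivalently f₂ = f₀ · (v + u)/(v − u).
Beat frequency: |f₂ − f₀| = 2u·f₀/(v − u) = 2 × 9 × 39076/322 ≈ 2184 Hz.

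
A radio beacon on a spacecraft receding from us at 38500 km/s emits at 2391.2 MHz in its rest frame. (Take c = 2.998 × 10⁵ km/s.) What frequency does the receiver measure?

β = v/c = 38500/299800 = 0.1284.
Relativistic Doppler for frequency: f' = f₀ · √((1 − β)/(1 + β)).
f' = 2391.2 × √(0.8716/1.1284) = 2391.2 × 0.87886 ≈ 2101.5 MHz.

2101.5 MHz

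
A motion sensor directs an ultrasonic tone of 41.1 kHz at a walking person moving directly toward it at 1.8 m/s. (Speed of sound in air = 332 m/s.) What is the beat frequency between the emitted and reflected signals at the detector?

448 Hz

At the walking person (a moving observer), f₁ = f₀ · (v + u)/v = 41.1 × 333.8/332 ≈ 41.323 kHz.
On reflection it acts as a source moving toward the stationary detector: f₂ = f₁ · v/(v − u) = 41.323 × 332/330.2 ≈ 41.548 kHz.
Beat frequency (with f₀ = 41100 Hz): |f₂ − f₀| = 2u·f₀/(v − u) = 2 × 1.8 × 41100/330.2 ≈ 448 Hz.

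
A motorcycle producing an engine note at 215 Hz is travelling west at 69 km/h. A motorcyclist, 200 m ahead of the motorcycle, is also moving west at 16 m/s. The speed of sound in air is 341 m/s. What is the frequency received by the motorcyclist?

217 Hz

69 km/h = 19.17 m/s.
The motorcyclist is ahead, so the motorcycle is moving toward it while the motorcyclist is moving away from the motorcycle.
Both move, so f' = f · (v − v_o)/(v − v_s).
f' = 215 × (341 − 16)/(341 − 19.17) = 215 × 325/321.83 ≈ 217 Hz.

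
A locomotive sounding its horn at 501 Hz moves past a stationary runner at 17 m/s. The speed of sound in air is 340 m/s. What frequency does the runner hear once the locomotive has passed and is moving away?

477 Hz

Receding: f₂ = f · v/(v + v_s) = 501 × 340/357 ≈ 477 Hz.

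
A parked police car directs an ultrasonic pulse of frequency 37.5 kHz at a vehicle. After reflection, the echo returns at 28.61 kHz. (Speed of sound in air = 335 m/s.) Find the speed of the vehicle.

45 m/s

Double Doppler shift off a moving reflector: f₂ = f₀ · (v + u)/(v − u) (u > 0 toward emitter).
Rearranging, u = v · (f₂ − f₀)/(f₂ + f₀) = 335 × -8.89/66.11 ≈ -45 m/s.
So the vehicle is moving at 45 m/s away from the emitter.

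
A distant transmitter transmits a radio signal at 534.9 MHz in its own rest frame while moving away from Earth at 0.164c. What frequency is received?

453.3 MHz

Relativistic Doppler for frequency: f' = f₀ · √((1 − β)/(1 + β)).
f' = 534.9 × √(0.8360/1.1640) = 534.9 × 0.84747 ≈ 453.3 MHz.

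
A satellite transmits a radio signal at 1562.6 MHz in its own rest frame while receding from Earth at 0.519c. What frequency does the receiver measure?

Relativistic Doppler for frequency: f' = f₀ · √((1 − β)/(1 + β)).
f' = 1562.6 × √(0.4810/1.5190) = 1562.6 × 0.56272 ≈ 879.3 MHz.

879.3 MHz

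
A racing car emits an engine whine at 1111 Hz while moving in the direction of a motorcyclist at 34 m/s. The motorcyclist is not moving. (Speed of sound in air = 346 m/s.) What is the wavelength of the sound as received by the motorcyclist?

Moving source, stationary observer: f' = f · v/(v − v_s) since the source is approaching.
f' = 1111 × 346/(346 − 34) ≈ 1232 Hz.
λ' = v/f' = 346/1232.07 ≈ 28.1 cm.

28.1 cm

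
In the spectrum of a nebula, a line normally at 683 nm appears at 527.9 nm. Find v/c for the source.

0.252

λ'/λ₀ = 0.7729 < 1 (blueshift), so the source is approaching.
λ'/λ₀ = √((1 − β)/(1 + β)) for an approaching source ⇒ β = (1 − r²)/(1 + r²) with r = λ'/λ₀.
β = (1 − 0.5974)/(1 + 0.5974) ≈ 0.252.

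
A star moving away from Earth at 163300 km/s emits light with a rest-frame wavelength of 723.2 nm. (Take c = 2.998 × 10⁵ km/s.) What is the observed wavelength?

β = v/c = 163300/299800 = 0.5447.
Relativistic Doppler for wavelength: λ' = λ₀ · √((1 + β)/(1 − β)).
λ' = 723.2 × √(1.5447/0.4553) = 723.2 × 1.84192 ≈ 1332.1 nm.

1332.1 nm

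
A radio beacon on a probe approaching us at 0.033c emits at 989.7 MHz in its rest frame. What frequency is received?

Relativistic Doppler for frequency: f' = f₀ · √((1 + β)/(1 − β)).
f' = 989.7 × √(1.0330/0.9670) = 989.7 × 1.03356 ≈ 1022.9 MHz.

1022.9 MHz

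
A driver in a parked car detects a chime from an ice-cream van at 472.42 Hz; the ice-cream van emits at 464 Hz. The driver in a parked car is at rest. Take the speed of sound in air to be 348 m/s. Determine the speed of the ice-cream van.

6.2 m/s

f' > f, so the ice-cream van is approaching.
f' = f · v/(v − v_s) ⇒ v_s = v · |1 − f/f'|.
v_s = 348 × |1 − 464/472.42| = 348 × 0.01782 ≈ 6.2 m/s.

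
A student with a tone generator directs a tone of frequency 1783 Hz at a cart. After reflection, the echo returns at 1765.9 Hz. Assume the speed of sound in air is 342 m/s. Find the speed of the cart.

1.65 m/s

Double Doppler shift off a moving reflector: f₂ = f₀ · (v + u)/(v − u) (u > 0 toward emitter).
Rearranging, u = v · (f₂ − f₀)/(f₂ + f₀) = 342 × -17.1/3548.9 ≈ -1.65 m/s.
So the cart is moving at 1.65 m/s away from the emitter.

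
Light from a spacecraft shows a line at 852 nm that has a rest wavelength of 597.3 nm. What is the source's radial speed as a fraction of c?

0.341c

λ'/λ₀ = 1.4264 > 1 (redshift), so the source is receding.
λ'/λ₀ = √((1 + β)/(1 − β)) for a receding source ⇒ β = (r² − 1)/(r² + 1) with r = λ'/λ₀.
β = (2.0347 − 1)/(2.0347 + 1) ≈ 0.341.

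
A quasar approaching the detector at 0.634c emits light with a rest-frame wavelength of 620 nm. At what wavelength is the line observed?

293.4 nm

Relativistic Doppler for wavelength: λ' = λ₀ · √((1 − β)/(1 + β)).
λ' = 620 × √(0.3660/1.6340) = 620 × 0.47328 ≈ 293.4 nm.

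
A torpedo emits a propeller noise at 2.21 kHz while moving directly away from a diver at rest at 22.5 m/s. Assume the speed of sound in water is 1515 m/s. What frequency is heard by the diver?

2.18 kHz

Only the source moves, away from the listener, so f' = f · v/(v + v_s).
f' = 2.21 × 1515/(1515 + 22.5) = 2.21 × 1515/1538 ≈ 2.18 kHz.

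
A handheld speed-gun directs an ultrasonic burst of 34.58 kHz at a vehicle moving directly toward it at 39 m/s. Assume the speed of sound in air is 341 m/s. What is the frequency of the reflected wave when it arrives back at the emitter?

43.5 kHz

At the vehicle (a moving observer), f₁ = f₀ · (v + u)/v = 34.58 × 380/341 ≈ 38.5 kHz.
On reflection it acts as a source moving toward the stationary detector: f₂ = f₁ · v/(v − u) = 38.5 × 341/302 ≈ 43.5 kHz.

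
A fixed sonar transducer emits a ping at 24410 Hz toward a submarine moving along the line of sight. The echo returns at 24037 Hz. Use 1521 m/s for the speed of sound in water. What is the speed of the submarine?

11.7 m/s

Double Doppler shift off a moving reflector: f₂ = f₀ · (v + u)/(v − u) (u > 0 toward emitter).
Rearranging, u = v · (f₂ − f₀)/(f₂ + f₀) = 1521 × -373/48447 ≈ -11.7 m/s.
So the submarine is moving at 11.7 m/s away from the emitter.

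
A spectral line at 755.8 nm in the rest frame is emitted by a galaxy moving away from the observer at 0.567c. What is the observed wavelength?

Relativistic Doppler for wavelength: λ' = λ₀ · √((1 + β)/(1 − β)).
λ' = 755.8 × √(1.5670/0.4330) = 755.8 × 1.90235 ≈ 1437.8 nm.

1437.8 nm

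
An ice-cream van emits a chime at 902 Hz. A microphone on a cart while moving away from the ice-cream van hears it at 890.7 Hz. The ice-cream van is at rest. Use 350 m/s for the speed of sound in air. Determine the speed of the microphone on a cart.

4.4 m/s

f' = f · (v − v_o)/v ⇒ v_o = v · |f'/f − 1|.
v_o = 350 × |890.7/902 − 1| = 350 × 0.01253 ≈ 4.4 m/s.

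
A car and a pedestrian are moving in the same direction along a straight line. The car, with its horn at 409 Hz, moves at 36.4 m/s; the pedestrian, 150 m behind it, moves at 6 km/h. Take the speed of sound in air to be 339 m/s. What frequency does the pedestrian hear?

6 km/h = 1.667 m/s.
The pedestrian is behind, so the car is moving away from it while the pedestrian is moving toward the car.
General Doppler shift: f' = f · (v + v_o)/(v + v_s).
f' = 409 × (339 + 1.667)/(339 + 36.4) = 409 × 340.67/375.4 ≈ 371 Hz.

371 Hz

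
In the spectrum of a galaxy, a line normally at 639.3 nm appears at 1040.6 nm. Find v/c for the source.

λ'/λ₀ = 1.6277 > 1 (redshift), so the source is receding.
λ'/λ₀ = √((1 + β)/(1 − β)) for a receding source ⇒ β = (r² − 1)/(r² + 1) with r = λ'/λ₀.
β = (2.6495 − 1)/(2.6495 + 1) ≈ 0.452.

0.452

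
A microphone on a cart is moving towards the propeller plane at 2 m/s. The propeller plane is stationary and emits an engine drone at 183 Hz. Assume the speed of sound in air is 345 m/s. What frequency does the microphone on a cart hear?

184 Hz

Only the observer moves, toward the source, so f' = f · (v + v_o)/v.
f' = 183 × (345 + 2)/345 = 183 × 347/345 ≈ 184 Hz.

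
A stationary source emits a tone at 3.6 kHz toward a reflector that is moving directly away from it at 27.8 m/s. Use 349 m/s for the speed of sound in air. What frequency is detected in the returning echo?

At the reflector (a moving observer), f₁ = f₀ · (v − u)/v = 3.6 × 321.2/349 ≈ 3.31 kHz.
The reflection then acts as a moving source: f₂ = f₁ · v/(v + u) ≈ 3.07 kHz.
Equivalently f₂ = f₀ · (v − u)/(v + u).

3.07 kHz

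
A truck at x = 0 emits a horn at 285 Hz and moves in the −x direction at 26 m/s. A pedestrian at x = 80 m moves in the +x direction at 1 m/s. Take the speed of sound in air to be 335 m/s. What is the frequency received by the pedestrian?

264 Hz

The observer lies on the +x side, so the source is heading away from the observer and the observer is heading away from the source.
General Doppler shift: f' = f · (v − v_o)/(v + v_s).
f' = 285 × (335 − 1)/(335 + 26) = 285 × 334/361 ≈ 264 Hz.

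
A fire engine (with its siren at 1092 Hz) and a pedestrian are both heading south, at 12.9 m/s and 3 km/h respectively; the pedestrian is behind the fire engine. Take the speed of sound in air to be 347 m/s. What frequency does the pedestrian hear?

1055 Hz

3 km/h = 0.8333 m/s.
The pedestrian is behind, so the fire engine is moving away from it while the pedestrian is moving toward the fire engine.
With source receding and observer approaching, f' = f · (v + v_o)/(v + v_s).
f' = 1092 × (347 + 0.8333)/(347 + 12.9) = 1092 × 347.83/359.9 ≈ 1055 Hz.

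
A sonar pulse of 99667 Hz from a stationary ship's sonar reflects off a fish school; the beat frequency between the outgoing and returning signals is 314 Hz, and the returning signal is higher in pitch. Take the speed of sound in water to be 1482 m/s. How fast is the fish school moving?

Double Doppler shift off a moving reflector: f₂ = f₀ · (v + u)/(v − u) (u > 0 toward emitter).
Returning signal is higher, so f₂ = f₀ + Δf = 99667 + 314 = 99981 Hz.
Rearranging, u = v · (f₂ − f₀)/(f₂ + f₀) = 1482 × 314/199648 ≈ 2.33 m/s.
So the fish school is moving at 2.33 m/s toward the emitter.

2.33 m/s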